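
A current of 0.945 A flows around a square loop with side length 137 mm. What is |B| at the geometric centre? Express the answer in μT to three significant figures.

Each side is a finite straight segment at perpendicular distance d = a/(2 tan(π/4)) = 0.0685 m from the centre, with end-angles ±π/4.
One side contributes B₁ = (μ₀I/4πd)·2 sin(π/4) = 1.95×10⁻⁶ T.
All 4 sides add in the same direction: B = 4 × 1.95×10⁻⁶ = 7.80×10⁻⁶ T.

B ≈ 7.80 μT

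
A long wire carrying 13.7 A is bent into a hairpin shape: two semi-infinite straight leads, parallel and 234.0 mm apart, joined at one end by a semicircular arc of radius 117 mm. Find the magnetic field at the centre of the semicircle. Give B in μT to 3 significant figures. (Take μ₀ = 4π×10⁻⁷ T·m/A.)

The semicircular arc contributes B_arc = μ₀I·π/(4πR) = μ₀I/(4R) = 3.68×10⁻⁵ T.
Each semi-infinite lead is at perpendicular distance R = 0.117 m from the centre, with the perpendicular foot at its near end, so it contributes μ₀I/(4πR); both point the same way, together 2.34×10⁻⁵ T.
Arc and leads all point the same direction: B = 3.68×10⁻⁵ + 2.34×10⁻⁵ = 6.02×10⁻⁵ T.

B ≈ 60.2 μT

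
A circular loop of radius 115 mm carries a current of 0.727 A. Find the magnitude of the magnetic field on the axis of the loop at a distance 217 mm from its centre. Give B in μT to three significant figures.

On the axis of a circular loop, B = μ₀IR² / [2(R²+z²)^(3/2)].
R² + z² = (0.115)² + (0.217)² = 0.06031 m², and (R²+z²)^(3/2) = 1.48×10⁻² m³.
B = (4π×10⁻⁷ × 0.727 × 0.01323) / (2 × 1.48×10⁻²) = 4.08×10⁻⁷ T.

B ≈ 0.408 μT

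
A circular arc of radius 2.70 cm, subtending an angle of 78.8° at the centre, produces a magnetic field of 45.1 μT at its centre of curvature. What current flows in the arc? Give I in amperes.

I ≈ 8.85 A

For a circular arc, B = μ₀Iφ/(4πR) with φ in radians; here φ = 1.375 rad.
So I = 4πRB/(μ₀φ) = 4π × 0.027 × 4.51×10⁻⁵ / (4π×10⁻⁷ × 1.375) = 8.85 A.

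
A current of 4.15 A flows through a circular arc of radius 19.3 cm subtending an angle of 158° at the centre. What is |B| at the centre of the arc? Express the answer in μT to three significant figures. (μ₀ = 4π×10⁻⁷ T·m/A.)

The Biot–Savart field of a circular arc at its centre is B = μ₀Iφ/(4πR), with φ = 2.758 rad.
B = (4π×10⁻⁷ × 4.15 × 2.758) / (4π × 0.193) = 5.93×10⁻⁶ T.

B ≈ 5.93 μT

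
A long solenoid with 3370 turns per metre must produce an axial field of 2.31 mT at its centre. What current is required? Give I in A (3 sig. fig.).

I ≈ 0.545 A

Inside a long solenoid B = μ₀nI with n = 3370 m⁻¹, so I = B/(μ₀n).
I = 2.31×10⁻³ / (4π×10⁻⁷ × 3370) = 0.545 A.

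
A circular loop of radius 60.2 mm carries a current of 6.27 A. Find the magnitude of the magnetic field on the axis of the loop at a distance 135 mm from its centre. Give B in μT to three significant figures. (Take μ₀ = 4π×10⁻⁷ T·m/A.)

On the axis of a circular loop, B = μ₀IR² / [2(R²+z²)^(3/2)].
R² + z² = (0.0602)² + (0.135)² = 0.02185 m², and (R²+z²)^(3/2) = 3.23×10⁻³ m³.
B = (4π×10⁻⁷ × 6.27 × 0.003624) / (2 × 3.23×10⁻³) = 4.42×10⁻⁶ T.

B ≈ 4.42 μT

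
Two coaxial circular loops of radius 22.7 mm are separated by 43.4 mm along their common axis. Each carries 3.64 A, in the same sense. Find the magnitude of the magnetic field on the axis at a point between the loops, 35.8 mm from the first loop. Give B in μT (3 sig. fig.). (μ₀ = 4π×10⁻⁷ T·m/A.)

Each loop contributes B = μ₀IR²/[2(R²+z²)^(3/2)] on the axis, with z measured from that loop.
Loop 1 (z = 0.0358 m): B₁ = 1.55×10⁻⁵ T. Loop 2 (z = 0.0076 m): B₂ = 8.59×10⁻⁵ T.
The fields add: B = B₁ + B₂ = 1.01×10⁻⁴ T.

B ≈ 101 μT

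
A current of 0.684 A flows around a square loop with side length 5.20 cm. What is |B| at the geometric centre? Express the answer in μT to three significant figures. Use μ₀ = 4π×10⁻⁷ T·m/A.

Each side is a finite straight segment at perpendicular distance d = a/(2 tan(π/4)) = 0.026 m from the centre, with end-angles ±π/4.
One side contributes B₁ = (μ₀I/4πd)·2 sin(π/4) = 3.72×10⁻⁶ T.
All 4 sides add in the same direction: B = 4 × 3.72×10⁻⁶ = 1.49×10⁻⁵ T.

B ≈ 14.9 μT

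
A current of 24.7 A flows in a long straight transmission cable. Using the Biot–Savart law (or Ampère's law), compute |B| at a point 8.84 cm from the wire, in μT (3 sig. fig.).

For an infinitely long straight wire, B = μ₀I/(2πd).
B = (4π×10⁻⁷ × 24.7) / (2π × 0.0884) = 5.59×10⁻⁵ T.

B ≈ 55.9 μT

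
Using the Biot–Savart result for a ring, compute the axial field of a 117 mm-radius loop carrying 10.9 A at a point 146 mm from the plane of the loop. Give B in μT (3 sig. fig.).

On the axis of a circular loop, B = μ₀IR² / [2(R²+z²)^(3/2)].
R² + z² = (0.117)² + (0.146)² = 0.03501 m², and (R²+z²)^(3/2) = 6.55×10⁻³ m³.
B = (4π×10⁻⁷ × 10.9 × 0.01369) / (2 × 6.55×10⁻³) = 1.43×10⁻⁵ T.

B ≈ 14.3 μT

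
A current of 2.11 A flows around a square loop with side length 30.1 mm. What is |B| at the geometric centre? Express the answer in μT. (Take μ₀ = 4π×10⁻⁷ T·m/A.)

B ≈ 79.3 μT

Each side is a finite straight segment at perpendicular distance d = a/(2 tan(π/4)) = 0.01505 m from the centre, with end-angles ±π/4.
One side contributes B₁ = (μ₀I/4πd)·2 sin(π/4) = 1.98×10⁻⁵ T.
All 4 sides add in the same direction: B = 4 × 1.98×10⁻⁵ = 7.93×10⁻⁵ T.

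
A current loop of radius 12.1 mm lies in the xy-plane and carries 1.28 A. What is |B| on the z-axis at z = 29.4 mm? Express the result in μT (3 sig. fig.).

On the axis of a circular loop, B = μ₀IR² / [2(R²+z²)^(3/2)].
R² + z² = (0.0121)² + (0.0294)² = 0.001011 m², and (R²+z²)^(3/2) = 3.21×10⁻⁵ m³.
B = (4π×10⁻⁷ × 1.28 × 0.0001464) / (2 × 3.21×10⁻⁵) = 3.66×10⁻⁶ T.

B ≈ 3.66 μT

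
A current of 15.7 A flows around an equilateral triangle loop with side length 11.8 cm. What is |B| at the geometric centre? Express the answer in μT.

B ≈ 239 μT

Each side is a finite straight segment at perpendicular distance d = a/(2 tan(π/3)) = 0.03406 m from the centre, with end-angles ±π/3.
One side contributes B₁ = (μ₀I/4πd)·2 sin(π/3) = 7.98×10⁻⁵ T.
All 3 sides add in the same direction: B = 3 × 7.98×10⁻⁵ = 2.39×10⁻⁴ T.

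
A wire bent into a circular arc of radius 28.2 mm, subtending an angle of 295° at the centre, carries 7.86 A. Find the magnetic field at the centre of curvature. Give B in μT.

The Biot–Savart field of a circular arc at its centre is B = μ₀Iφ/(4πR), with φ = 5.149 rad.
B = (4π×10⁻⁷ × 7.86 × 5.149) / (4π × 0.0282) = 1.44×10⁻⁴ T.

B ≈ 144 μT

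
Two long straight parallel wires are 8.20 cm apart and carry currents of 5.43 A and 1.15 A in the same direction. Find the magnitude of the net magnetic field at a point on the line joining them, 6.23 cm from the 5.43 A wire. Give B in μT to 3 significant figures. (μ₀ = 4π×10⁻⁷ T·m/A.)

B ≈ 5.76 μT

Each long wire gives B = μ₀I/(2πd). Distances are d₁ = 0.0623 m and d₂ = 0.0197 m.
B₁ = 1.74×10⁻⁵ T, B₂ = 1.17×10⁻⁵ T.
Between parallel currents the two contributions point in opposite directions, so they subtract. B = |B₁ − B₂| = |1.74×10⁻⁵ − 1.17×10⁻⁵| = 5.76×10⁻⁶ T.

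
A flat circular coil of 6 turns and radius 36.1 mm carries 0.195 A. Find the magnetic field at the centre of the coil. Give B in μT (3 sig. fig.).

B ≈ 20.4 μT

For an N-turn flat coil, B = Nμ₀I/(2R) with R = 0.0361 m.
B = 6 × 3.39×10⁻⁶ T = 2.04×10⁻⁵ T.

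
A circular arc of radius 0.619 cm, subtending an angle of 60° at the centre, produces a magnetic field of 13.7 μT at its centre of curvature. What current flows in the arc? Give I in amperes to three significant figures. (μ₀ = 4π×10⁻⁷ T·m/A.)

For a circular arc, B = μ₀Iφ/(4πR) with φ in radians; here φ = 1.047 rad.
So I = 4πRB/(μ₀φ) = 4π × 0.00619 × 1.37×10⁻⁵ / (4π×10⁻⁷ × 1.047) = 0.810 A.

I ≈ 0.810 A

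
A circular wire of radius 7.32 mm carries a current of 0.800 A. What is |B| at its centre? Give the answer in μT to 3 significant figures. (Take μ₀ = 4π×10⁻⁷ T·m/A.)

B ≈ 68.7 μT

At the centre of a circular loop the Biot–Savart law gives B = μ₀I/(2R).
B = (4π×10⁻⁷ × 0.800) / (2 × 0.00732) = 6.87×10⁻⁵ T.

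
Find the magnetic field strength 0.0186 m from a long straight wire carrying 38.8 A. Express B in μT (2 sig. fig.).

B ≈ 420 μT

For an infinitely long straight wire, B = μ₀I/(2πd).
B = (4π×10⁻⁷ × 38.8) / (2π × 0.0186) = 4.17×10⁻⁴ T.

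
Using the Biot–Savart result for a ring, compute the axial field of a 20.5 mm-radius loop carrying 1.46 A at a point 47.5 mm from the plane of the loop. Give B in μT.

On the axis of a circular loop, B = μ₀IR² / [2(R²+z²)^(3/2)].
R² + z² = (0.0205)² + (0.0475)² = 0.002677 m², and (R²+z²)^(3/2) = 1.38×10⁻⁴ m³.
B = (4π×10⁻⁷ × 1.46 × 0.0004203) / (2 × 1.38×10⁻⁴) = 2.78×10⁻⁶ T.

B ≈ 2.78 μT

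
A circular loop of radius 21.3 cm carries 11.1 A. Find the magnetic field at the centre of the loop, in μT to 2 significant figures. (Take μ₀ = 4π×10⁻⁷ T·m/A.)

At the centre of a circular loop the Biot–Savart law gives B = μ₀I/(2R).
B = (4π×10⁻⁷ × 11.1) / (2 × 0.213) = 3.27×10⁻⁵ T.

B ≈ 33 μT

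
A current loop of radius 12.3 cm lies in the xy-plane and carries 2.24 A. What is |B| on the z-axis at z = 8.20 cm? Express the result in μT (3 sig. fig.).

B ≈ 6.59 μT

On the axis of a circular loop, B = μ₀IR² / [2(R²+z²)^(3/2)].
R² + z² = (0.123)² + (0.082)² = 0.02185 m², and (R²+z²)^(3/2) = 3.23×10⁻³ m³.
B = (4π×10⁻⁷ × 2.24 × 0.01513) / (2 × 3.23×10⁻³) = 6.59×10⁻⁶ T.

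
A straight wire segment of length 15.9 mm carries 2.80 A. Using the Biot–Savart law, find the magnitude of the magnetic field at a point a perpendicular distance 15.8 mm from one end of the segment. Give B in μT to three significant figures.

B ≈ 12.6 μT

For a finite straight segment, B = (μ₀I/4πd)(sinθ₁ + sinθ₂), where θ₁, θ₂ are the angles from the perpendicular to each end.
The perpendicular foot is at one end, so the two end-offsets along the wire are 0 and L = 0.0159 m.
sinθ₁ = 0/√(0²+0.0158²) = 0.0000; sinθ₂ = 0.0159/√(0.0159²+0.0158²) = 0.7093.
B = (4π×10⁻⁷ × 2.80) / (4π × 0.0158) × (0.0000 + 0.7093) = 1.26×10⁻⁵ T.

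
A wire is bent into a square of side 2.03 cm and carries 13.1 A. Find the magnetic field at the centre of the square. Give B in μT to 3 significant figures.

Each side is a finite straight segment at perpendicular distance d = a/(2 tan(π/4)) = 0.01015 m from the centre, with end-angles ±π/4.
One side contributes B₁ = (μ₀I/4πd)·2 sin(π/4) = 1.83×10⁻⁴ T.
All 4 sides add in the same direction: B = 4 × 1.83×10⁻⁴ = 7.30×10⁻⁴ T.

B ≈ 730 μT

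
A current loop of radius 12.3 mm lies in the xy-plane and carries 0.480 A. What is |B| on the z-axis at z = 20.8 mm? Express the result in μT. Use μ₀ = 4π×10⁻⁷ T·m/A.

B ≈ 3.23 μT

On the axis of a circular loop, B = μ₀IR² / [2(R²+z²)^(3/2)].
R² + z² = (0.0123)² + (0.0208)² = 0.0005839 m², and (R²+z²)^(3/2) = 1.41×10⁻⁵ m³.
B = (4π×10⁻⁷ × 0.480 × 0.0001513) / (2 × 1.41×10⁻⁵) = 3.23×10⁻⁶ T.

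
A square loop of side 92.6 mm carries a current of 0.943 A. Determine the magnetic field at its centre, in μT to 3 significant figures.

Each side is a finite straight segment at perpendicular distance d = a/(2 tan(π/4)) = 0.0463 m from the centre, with end-angles ±π/4.
One side contributes B₁ = (μ₀I/4πd)·2 sin(π/4) = 2.88×10⁻⁶ T.
All 4 sides add in the same direction: B = 4 × 2.88×10⁻⁶ = 1.15×10⁻⁵ T.

B ≈ 11.5 μT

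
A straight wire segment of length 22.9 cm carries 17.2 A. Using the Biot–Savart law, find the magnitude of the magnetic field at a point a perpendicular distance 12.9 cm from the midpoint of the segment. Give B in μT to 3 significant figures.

B ≈ 17.7 μT

For a finite straight segment, B = (μ₀I/4πd)(sinθ₁ + sinθ₂), where θ₁, θ₂ are the angles from the perpendicular to each end.
The perpendicular from the point meets the wire at its midpoint, so each end is L/2 = 0.1145 m away along the wire.
sinθ₁ = 0.1145/√(0.1145²+0.129²) = 0.6638; sinθ₂ = 0.1145/√(0.1145²+0.129²) = 0.6638.
B = (4π×10⁻⁷ × 17.2) / (4π × 0.129) × (0.6638 + 0.6638) = 1.77×10⁻⁵ T.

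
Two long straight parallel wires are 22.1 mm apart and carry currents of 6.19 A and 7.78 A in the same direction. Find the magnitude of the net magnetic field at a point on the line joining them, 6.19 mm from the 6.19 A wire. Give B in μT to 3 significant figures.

Each long wire gives B = μ₀I/(2πd). Distances are d₁ = 0.00619 m and d₂ = 0.01591 m.
B₁ = 2.00×10⁻⁴ T, B₂ = 9.78×10⁻⁵ T.
Between parallel currents the two contributions point in opposite directions, so they subtract. B = |B₁ − B₂| = |2.00×10⁻⁴ − 9.78×10⁻⁵| = 1.02×10⁻⁴ T.

B ≈ 102 μT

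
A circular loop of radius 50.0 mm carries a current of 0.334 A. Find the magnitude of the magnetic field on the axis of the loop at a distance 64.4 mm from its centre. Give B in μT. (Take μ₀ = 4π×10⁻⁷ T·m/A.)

B ≈ 0.968 μT

On the axis of a circular loop, B = μ₀IR² / [2(R²+z²)^(3/2)].
R² + z² = (0.05)² + (0.0644)² = 0.006647 m², and (R²+z²)^(3/2) = 5.42×10⁻⁴ m³.
B = (4π×10⁻⁷ × 0.334 × 0.0025) / (2 × 5.42×10⁻⁴) = 9.68×10⁻⁷ T.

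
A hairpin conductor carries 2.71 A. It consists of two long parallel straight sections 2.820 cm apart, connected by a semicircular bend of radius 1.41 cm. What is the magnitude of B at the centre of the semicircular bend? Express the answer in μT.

B ≈ 98.8 μT

The semicircular arc contributes B_arc = μ₀I·π/(4πR) = μ₀I/(4R) = 6.04×10⁻⁵ T.
Each semi-infinite lead is at perpendicular distance R = 0.0141 m from the centre, with the perpendicular foot at its near end, so it contributes μ₀I/(4πR); both point the same way, together 3.84×10⁻⁵ T.
Arc and leads all point the same direction: B = 6.04×10⁻⁵ + 3.84×10⁻⁵ = 9.88×10⁻⁵ T.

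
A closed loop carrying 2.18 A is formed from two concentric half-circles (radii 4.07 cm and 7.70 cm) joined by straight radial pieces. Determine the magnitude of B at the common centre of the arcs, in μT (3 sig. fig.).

The radial connectors point toward the centre, so dl × r̂ = 0 and they contribute nothing.
Each semicircle gives μ₀I/(4R): inner arc 1.68×10⁻⁵ T, outer arc 8.89×10⁻⁶ T.
The two arcs carry current in opposite angular senses, so their fields oppose: B = |1.68×10⁻⁵ − 8.89×10⁻⁶| = 7.93×10⁻⁶ T.

B ≈ 7.93 μT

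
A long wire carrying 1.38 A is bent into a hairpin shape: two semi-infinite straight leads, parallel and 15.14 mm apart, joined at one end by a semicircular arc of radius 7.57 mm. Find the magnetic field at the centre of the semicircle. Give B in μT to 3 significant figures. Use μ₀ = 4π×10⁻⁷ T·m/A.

The semicircular arc contributes B_arc = μ₀I·π/(4πR) = μ₀I/(4R) = 5.73×10⁻⁵ T.
Each semi-infinite lead is at perpendicular distance R = 0.00757 m from the centre, with the perpendicular foot at its near end, so it contributes μ₀I/(4πR); both point the same way, together 3.65×10⁻⁵ T.
Arc and leads all point the same direction: B = 5.73×10⁻⁵ + 3.65×10⁻⁵ = 9.37×10⁻⁵ T.

B ≈ 93.7 μT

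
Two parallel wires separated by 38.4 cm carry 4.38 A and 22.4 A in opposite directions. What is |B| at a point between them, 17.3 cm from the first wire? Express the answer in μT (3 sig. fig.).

B ≈ 26.3 μT

Each long wire gives B = μ₀I/(2πd). Distances are d₁ = 0.173 m and d₂ = 0.211 m.
B₁ = 5.06×10⁻⁶ T, B₂ = 2.12×10⁻⁵ T.
Between antiparallel currents both contributions point the same way, so they add. B = B₁ + B₂ = 5.06×10⁻⁶ + 2.12×10⁻⁵ = 2.63×10⁻⁵ T.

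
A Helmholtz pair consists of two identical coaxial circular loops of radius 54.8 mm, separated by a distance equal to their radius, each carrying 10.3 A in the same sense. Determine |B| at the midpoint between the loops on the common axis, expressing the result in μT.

B ≈ 169 μT

Each loop contributes B = μ₀IR²/[2(R²+z²)^(3/2)] on the axis, with z measured from that loop.
Loop 1 (z = 0.0274 m): B₁ = 8.45×10⁻⁵ T. Loop 2 (z = 0.0274 m): B₂ = 8.45×10⁻⁵ T.
The fields add: B = B₁ + B₂ = 1.69×10⁻⁴ T.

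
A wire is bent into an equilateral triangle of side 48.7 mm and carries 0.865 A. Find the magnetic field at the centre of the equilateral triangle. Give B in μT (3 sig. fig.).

B ≈ 32.0 μT

Each side is a finite straight segment at perpendicular distance d = a/(2 tan(π/3)) = 0.01406 m from the centre, with end-angles ±π/3.
One side contributes B₁ = (μ₀I/4πd)·2 sin(π/3) = 1.07×10⁻⁵ T.
All 3 sides add in the same direction: B = 3 × 1.07×10⁻⁵ = 3.20×10⁻⁵ T.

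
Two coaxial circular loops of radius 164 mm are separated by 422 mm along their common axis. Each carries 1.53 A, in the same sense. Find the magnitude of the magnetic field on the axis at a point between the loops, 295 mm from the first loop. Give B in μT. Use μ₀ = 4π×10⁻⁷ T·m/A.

Each loop contributes B = μ₀IR²/[2(R²+z²)^(3/2)] on the axis, with z measured from that loop.
Loop 1 (z = 0.295 m): B₁ = 6.72×10⁻⁷ T. Loop 2 (z = 0.127 m): B₂ = 2.90×10⁻⁶ T.
The fields add: B = B₁ + B₂ = 3.57×10⁻⁶ T.

B ≈ 3.57 μT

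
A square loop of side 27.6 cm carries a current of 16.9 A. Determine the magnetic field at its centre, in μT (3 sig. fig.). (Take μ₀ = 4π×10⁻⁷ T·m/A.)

Each side is a finite straight segment at perpendicular distance d = a/(2 tan(π/4)) = 0.138 m from the centre, with end-angles ±π/4.
One side contributes B₁ = (μ₀I/4πd)·2 sin(π/4) = 1.73×10⁻⁵ T.
All 4 sides add in the same direction: B = 4 × 1.73×10⁻⁵ = 6.93×10⁻⁵ T.

B ≈ 69.3 μT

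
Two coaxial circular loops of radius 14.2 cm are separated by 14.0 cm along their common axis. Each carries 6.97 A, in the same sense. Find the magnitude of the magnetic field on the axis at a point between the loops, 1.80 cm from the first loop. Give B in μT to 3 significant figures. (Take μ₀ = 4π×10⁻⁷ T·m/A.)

B ≈ 43.6 μT

Each loop contributes B = μ₀IR²/[2(R²+z²)^(3/2)] on the axis, with z measured from that loop.
Loop 1 (z = 0.018 m): B₁ = 3.01×10⁻⁵ T. Loop 2 (z = 0.122 m): B₂ = 1.35×10⁻⁵ T.
The fields add: B = B₁ + B₂ = 4.36×10⁻⁵ T.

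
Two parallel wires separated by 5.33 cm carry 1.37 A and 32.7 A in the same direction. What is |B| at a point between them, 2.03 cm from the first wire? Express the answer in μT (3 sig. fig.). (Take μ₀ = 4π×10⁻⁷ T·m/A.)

Each long wire gives B = μ₀I/(2πd). Distances are d₁ = 0.0203 m and d₂ = 0.033 m.
B₁ = 1.35×10⁻⁵ T, B₂ = 1.98×10⁻⁴ T.
Between parallel currents the two contributions point in opposite directions, so they subtract. B = |B₁ − B₂| = |1.35×10⁻⁵ − 1.98×10⁻⁴| = 1.85×10⁻⁴ T.

B ≈ 185 μT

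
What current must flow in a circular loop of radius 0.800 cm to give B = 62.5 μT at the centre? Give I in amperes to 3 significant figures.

At the centre of a circular loop B = μ₀I/(2R), so I = 2RB/μ₀.
With R = 0.008 m, I = 2 × 0.008 × 6.25×10⁻⁵ / (4π×10⁻⁷) = 0.796 A.

I ≈ 0.796 A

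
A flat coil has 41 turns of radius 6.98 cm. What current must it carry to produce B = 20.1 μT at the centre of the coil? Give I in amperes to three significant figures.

I ≈ 0.0545 A

For an N-turn coil, B = Nμ₀I/(2R) with R = 0.0698 m, so I = 2RB/(Nμ₀) = 2 × 0.0698 × 2.01×10⁻⁵ / (41 × 4π×10⁻⁷) = 5.45×10⁻² A.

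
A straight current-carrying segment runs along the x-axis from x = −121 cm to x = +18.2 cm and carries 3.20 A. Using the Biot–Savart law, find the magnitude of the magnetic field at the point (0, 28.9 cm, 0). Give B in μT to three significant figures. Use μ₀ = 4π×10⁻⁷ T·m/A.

B ≈ 1.67 μT

For a finite straight segment, B = (μ₀I/4πd)(sinθ₁ + sinθ₂), where θ₁, θ₂ are the angles from the perpendicular to each end.
The perpendicular distance is d = 0.289 m; the end-offsets along the wire are a = 1.21 m and b = 0.182 m.
sinθ₁ = 1.21/√(1.21²+0.289²) = 0.9726; sinθ₂ = 0.182/√(0.182²+0.289²) = 0.5329.
B = (4π×10⁻⁷ × 3.20) / (4π × 0.289) × (0.9726 + 0.5329) = 1.67×10⁻⁶ T.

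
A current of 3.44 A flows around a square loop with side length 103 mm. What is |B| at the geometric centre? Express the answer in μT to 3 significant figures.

B ≈ 37.8 μT

Each side is a finite straight segment at perpendicular distance d = a/(2 tan(π/4)) = 0.0515 m from the centre, with end-angles ±π/4.
One side contributes B₁ = (μ₀I/4πd)·2 sin(π/4) = 9.45×10⁻⁶ T.
All 4 sides add in the same direction: B = 4 × 9.45×10⁻⁶ = 3.78×10⁻⁵ T.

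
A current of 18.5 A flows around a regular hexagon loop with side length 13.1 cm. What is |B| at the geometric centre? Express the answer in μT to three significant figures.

Each side is a finite straight segment at perpendicular distance d = a/(2 tan(π/6)) = 0.1134 m from the centre, with end-angles ±π/6.
One side contributes B₁ = (μ₀I/4πd)·2 sin(π/6) = 1.63×10⁻⁵ T.
All 6 sides add in the same direction: B = 6 × 1.63×10⁻⁵ = 9.78×10⁻⁵ T.

B ≈ 97.8 μT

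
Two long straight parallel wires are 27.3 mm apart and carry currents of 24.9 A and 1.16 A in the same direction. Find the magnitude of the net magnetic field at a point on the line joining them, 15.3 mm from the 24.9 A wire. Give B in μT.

Each long wire gives B = μ₀I/(2πd). Distances are d₁ = 0.0153 m and d₂ = 0.012 m.
B₁ = 3.25×10⁻⁴ T, B₂ = 1.93×10⁻⁵ T.
Between parallel currents the two contributions point in opposite directions, so they subtract. B = |B₁ − B₂| = |3.25×10⁻⁴ − 1.93×10⁻⁵| = 3.06×10⁻⁴ T.

B ≈ 306 μT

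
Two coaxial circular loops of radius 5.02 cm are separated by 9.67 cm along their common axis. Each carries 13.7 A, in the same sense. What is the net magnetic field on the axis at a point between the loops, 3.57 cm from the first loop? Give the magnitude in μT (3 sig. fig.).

Each loop contributes B = μ₀IR²/[2(R²+z²)^(3/2)] on the axis, with z measured from that loop.
Loop 1 (z = 0.0357 m): B₁ = 9.28×10⁻⁵ T. Loop 2 (z = 0.061 m): B₂ = 4.40×10⁻⁵ T.
The fields add: B = B₁ + B₂ = 1.37×10⁻⁴ T.

B ≈ 137 μT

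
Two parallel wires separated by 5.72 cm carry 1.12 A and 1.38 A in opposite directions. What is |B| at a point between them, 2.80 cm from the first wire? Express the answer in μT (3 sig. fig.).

B ≈ 17.5 μT

Each long wire gives B = μ₀I/(2πd). Distances are d₁ = 0.028 m and d₂ = 0.0292 m.
B₁ = 8.00×10⁻⁶ T, B₂ = 9.45×10⁻⁶ T.
Between antiparallel currents both contributions point the same way, so they add. B = B₁ + B₂ = 8.00×10⁻⁶ + 9.45×10⁻⁶ = 1.75×10⁻⁵ T.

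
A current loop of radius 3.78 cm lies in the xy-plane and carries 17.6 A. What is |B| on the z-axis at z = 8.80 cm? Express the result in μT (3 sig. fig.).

B ≈ 18.0 μT

On the axis of a circular loop, B = μ₀IR² / [2(R²+z²)^(3/2)].
R² + z² = (0.0378)² + (0.088)² = 0.009173 m², and (R²+z²)^(3/2) = 8.79×10⁻⁴ m³.
B = (4π×10⁻⁷ × 17.6 × 0.001429) / (2 × 8.79×10⁻⁴) = 1.80×10⁻⁵ T.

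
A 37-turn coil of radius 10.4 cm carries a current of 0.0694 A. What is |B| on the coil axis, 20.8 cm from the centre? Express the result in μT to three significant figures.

For an N-turn flat coil, B = Nμ₀IR²/[2(R²+z²)^(3/2)] with R = 0.104 m, z = 0.208 m.
B = 37 × 3.75×10⁻⁸ T = 1.39×10⁻⁶ T.

B ≈ 1.39 μT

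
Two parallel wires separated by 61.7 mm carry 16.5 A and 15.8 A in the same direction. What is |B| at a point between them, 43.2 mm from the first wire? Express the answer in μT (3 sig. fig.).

Each long wire gives B = μ₀I/(2πd). Distances are d₁ = 0.0432 m and d₂ = 0.0185 m.
B₁ = 7.64×10⁻⁵ T, B₂ = 1.71×10⁻⁴ T.
Between parallel currents the two contributions point in opposite directions, so they subtract. B = |B₁ − B₂| = |7.64×10⁻⁵ − 1.71×10⁻⁴| = 9.44×10⁻⁵ T.

B ≈ 94.4 μT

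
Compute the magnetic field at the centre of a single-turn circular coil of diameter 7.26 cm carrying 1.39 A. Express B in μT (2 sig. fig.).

B ≈ 24 μT

At the centre of a circular loop the Biot–Savart law gives B = μ₀I/(2R) (so R = 0.0363 m).
B = (4π×10⁻⁷ × 1.39) / (2 × 0.0363) = 2.41×10⁻⁵ T.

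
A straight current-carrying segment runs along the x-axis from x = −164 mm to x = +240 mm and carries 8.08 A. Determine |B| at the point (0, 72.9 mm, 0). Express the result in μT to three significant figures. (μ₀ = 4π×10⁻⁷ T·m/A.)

For a finite straight segment, B = (μ₀I/4πd)(sinθ₁ + sinθ₂), where θ₁, θ₂ are the angles from the perpendicular to each end.
The perpendicular distance is d = 0.0729 m; the end-offsets along the wire are a = 0.164 m and b = 0.24 m.
sinθ₁ = 0.164/√(0.164²+0.0729²) = 0.9138; sinθ₂ = 0.24/√(0.24²+0.0729²) = 0.9568.
B = (4π×10⁻⁷ × 8.08) / (4π × 0.0729) × (0.9138 + 0.9568) = 2.07×10⁻⁵ T.

B ≈ 20.7 μT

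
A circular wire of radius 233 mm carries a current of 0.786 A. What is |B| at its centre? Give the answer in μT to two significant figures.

B ≈ 2.1 μT

At the centre of a circular loop the Biot–Savart law gives B = μ₀I/(2R).
B = (4π×10⁻⁷ × 0.786) / (2 × 0.233) = 2.12×10⁻⁶ T.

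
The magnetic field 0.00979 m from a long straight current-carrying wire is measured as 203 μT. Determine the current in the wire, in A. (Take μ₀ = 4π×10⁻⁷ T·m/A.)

For a long straight wire B = μ₀I/(2πd), so I = 2πdB/μ₀.
I = 2π × 0.00979 × 2.03×10⁻⁴ / (4π×10⁻⁷) = 9.94 A.

I ≈ 9.94 A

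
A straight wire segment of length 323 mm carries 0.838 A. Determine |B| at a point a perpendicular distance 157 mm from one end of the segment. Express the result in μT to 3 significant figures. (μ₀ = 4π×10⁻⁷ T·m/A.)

B ≈ 0.480 μT

For a finite straight segment, B = (μ₀I/4πd)(sinθ₁ + sinθ₂), where θ₁, θ₂ are the angles from the perpendicular to each end.
The perpendicular foot is at one end, so the two end-offsets along the wire are 0 and L = 0.323 m.
sinθ₁ = 0/√(0²+0.157²) = 0.0000; sinθ₂ = 0.323/√(0.323²+0.157²) = 0.8994.
B = (4π×10⁻⁷ × 0.838) / (4π × 0.157) × (0.0000 + 0.8994) = 4.80×10⁻⁷ T.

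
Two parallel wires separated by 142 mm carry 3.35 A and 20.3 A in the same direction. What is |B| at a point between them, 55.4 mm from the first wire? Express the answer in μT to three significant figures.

B ≈ 34.8 μT

Each long wire gives B = μ₀I/(2πd). Distances are d₁ = 0.0554 m and d₂ = 0.0866 m.
B₁ = 1.21×10⁻⁵ T, B₂ = 4.69×10⁻⁵ T.
Between parallel currents the two contributions point in opposite directions, so they subtract. B = |B₁ − B₂| = |1.21×10⁻⁵ − 4.69×10⁻⁵| = 3.48×10⁻⁵ T.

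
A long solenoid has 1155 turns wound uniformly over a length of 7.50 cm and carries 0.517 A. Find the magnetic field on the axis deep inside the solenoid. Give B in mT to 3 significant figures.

Inside a long solenoid, B = μ₀nI with n = 1.540×10⁴ turns/m.
B = 4π×10⁻⁷ × 1.540×10⁴ × 0.517 = 1.00×10⁻² T.

B ≈ 10.0 mT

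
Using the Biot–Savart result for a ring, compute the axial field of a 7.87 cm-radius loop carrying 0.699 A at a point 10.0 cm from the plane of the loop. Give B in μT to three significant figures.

B ≈ 1.32 μT

On the axis of a circular loop, B = μ₀IR² / [2(R²+z²)^(3/2)].
R² + z² = (0.0787)² + (0.1)² = 0.01619 m², and (R²+z²)^(3/2) = 2.06×10⁻³ m³.
B = (4π×10⁻⁷ × 0.699 × 0.006194) / (2 × 2.06×10⁻³) = 1.32×10⁻⁶ T.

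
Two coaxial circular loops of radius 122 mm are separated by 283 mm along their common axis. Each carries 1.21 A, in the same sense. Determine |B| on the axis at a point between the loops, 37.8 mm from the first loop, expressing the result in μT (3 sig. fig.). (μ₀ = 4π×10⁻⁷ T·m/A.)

B ≈ 5.98 μT

Each loop contributes B = μ₀IR²/[2(R²+z²)^(3/2)] on the axis, with z measured from that loop.
Loop 1 (z = 0.0378 m): B₁ = 5.43×10⁻⁶ T. Loop 2 (z = 0.2452 m): B₂ = 5.51×10⁻⁷ T.
The fields add: B = B₁ + B₂ = 5.98×10⁻⁶ T.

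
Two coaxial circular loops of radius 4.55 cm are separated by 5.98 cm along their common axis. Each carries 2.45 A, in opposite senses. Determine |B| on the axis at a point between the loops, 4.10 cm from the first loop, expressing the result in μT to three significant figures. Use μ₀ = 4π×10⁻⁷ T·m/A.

B ≈ 12.8 μT

Each loop contributes B = μ₀IR²/[2(R²+z²)^(3/2)] on the axis, with z measured from that loop.
Loop 1 (z = 0.041 m): B₁ = 1.39×10⁻⁵ T. Loop 2 (z = 0.0188 m): B₂ = 2.67×10⁻⁵ T.
The fields oppose: B = |B₁ − B₂| = 1.28×10⁻⁵ T.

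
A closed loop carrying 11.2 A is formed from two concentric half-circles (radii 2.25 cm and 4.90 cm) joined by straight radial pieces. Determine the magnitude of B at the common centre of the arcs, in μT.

The radial connectors point toward the centre, so dl × r̂ = 0 and they contribute nothing.
Each semicircle gives μ₀I/(4R): inner arc 1.56×10⁻⁴ T, outer arc 7.18×10⁻⁵ T.
The two arcs carry current in opposite angular senses, so their fields oppose: B = |1.56×10⁻⁴ − 7.18×10⁻⁵| = 8.46×10⁻⁵ T.

B ≈ 84.6 μT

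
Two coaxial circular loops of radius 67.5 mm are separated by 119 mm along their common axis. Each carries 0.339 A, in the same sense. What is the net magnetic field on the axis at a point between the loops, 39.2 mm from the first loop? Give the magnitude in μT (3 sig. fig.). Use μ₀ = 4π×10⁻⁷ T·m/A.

Each loop contributes B = μ₀IR²/[2(R²+z²)^(3/2)] on the axis, with z measured from that loop.
Loop 1 (z = 0.0392 m): B₁ = 2.04×10⁻⁶ T. Loop 2 (z = 0.0798 m): B₂ = 8.50×10⁻⁷ T.
The fields add: B = B₁ + B₂ = 2.89×10⁻⁶ T.

B ≈ 2.89 μT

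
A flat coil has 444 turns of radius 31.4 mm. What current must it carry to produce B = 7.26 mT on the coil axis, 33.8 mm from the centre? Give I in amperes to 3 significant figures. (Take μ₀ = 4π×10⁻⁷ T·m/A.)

I ≈ 2.59 A

For an N-turn coil, B = Nμ₀IR²/[2(R²+z²)^(3/2)] with R = 0.0314 m, z = 0.0338 m, so I = 2B(R²+z²)^(3/2)/(Nμ₀R²) = 2 × 7.26×10⁻³ × 9.82×10⁻⁵ / (444 × 4π×10⁻⁷ × 0.000986) = 2.59 A.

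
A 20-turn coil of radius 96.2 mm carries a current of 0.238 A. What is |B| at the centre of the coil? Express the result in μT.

B ≈ 31.1 μT

For an N-turn flat coil, B = Nμ₀I/(2R) with R = 0.0962 m.
B = 20 × 1.55×10⁻⁶ T = 3.11×10⁻⁵ T.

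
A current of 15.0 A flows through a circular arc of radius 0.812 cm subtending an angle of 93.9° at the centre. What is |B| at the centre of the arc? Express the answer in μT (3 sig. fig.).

B ≈ 303 μT

The Biot–Savart field of a circular arc at its centre is B = μ₀Iφ/(4πR), with φ = 1.639 rad.
B = (4π×10⁻⁷ × 15.0 × 1.639) / (4π × 0.00812) = 3.03×10⁻⁴ T.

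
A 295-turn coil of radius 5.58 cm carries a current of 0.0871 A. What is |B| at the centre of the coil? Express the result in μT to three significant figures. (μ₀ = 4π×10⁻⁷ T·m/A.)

For an N-turn flat coil, B = Nμ₀I/(2R) with R = 0.0558 m.
B = 295 × 9.81×10⁻⁷ T = 2.89×10⁻⁴ T.

B ≈ 289 μT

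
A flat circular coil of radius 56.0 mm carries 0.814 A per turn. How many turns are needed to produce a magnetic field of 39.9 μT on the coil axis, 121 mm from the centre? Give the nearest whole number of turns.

N = 59

For an N-turn coil, B = Nμ₀IR²/[2(R²+z²)^(3/2)]. A single turn gives B₁ = 6.77×10⁻⁷ T with R = 0.056 m, z = 0.121 m.
N = B/B₁ = 3.99×10⁻⁵ / 6.77×10⁻⁷ = 58.96.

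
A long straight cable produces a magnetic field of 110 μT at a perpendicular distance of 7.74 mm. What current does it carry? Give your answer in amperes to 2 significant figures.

I ≈ 4.3 A

For a long straight wire B = μ₀I/(2πd), so I = 2πdB/μ₀.
I = 2π × 0.00774 × 1.10×10⁻⁴ / (4π×10⁻⁷) = 4.26 A.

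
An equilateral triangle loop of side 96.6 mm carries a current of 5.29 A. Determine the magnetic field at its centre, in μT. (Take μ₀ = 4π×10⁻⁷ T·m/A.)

B ≈ 98.6 μT

Each side is a finite straight segment at perpendicular distance d = a/(2 tan(π/3)) = 0.02789 m from the centre, with end-angles ±π/3.
One side contributes B₁ = (μ₀I/4πd)·2 sin(π/3) = 3.29×10⁻⁵ T.
All 3 sides add in the same direction: B = 3 × 3.29×10⁻⁵ = 9.86×10⁻⁵ T.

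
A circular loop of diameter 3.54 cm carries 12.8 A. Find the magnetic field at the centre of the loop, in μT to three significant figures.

B ≈ 454 μT

At the centre of a circular loop the Biot–Savart law gives B = μ₀I/(2R) (so R = 0.0177 m).
B = (4π×10⁻⁷ × 12.8) / (2 × 0.0177) = 4.54×10⁻⁴ T.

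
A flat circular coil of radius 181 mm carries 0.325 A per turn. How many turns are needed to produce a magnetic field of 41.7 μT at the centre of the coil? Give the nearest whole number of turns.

N = 37

For an N-turn coil, B = Nμ₀I/(2R). A single turn gives B₁ = 1.13×10⁻⁶ T with R = 0.181 m.
N = B/B₁ = 4.17×10⁻⁵ / 1.13×10⁻⁶ = 36.96.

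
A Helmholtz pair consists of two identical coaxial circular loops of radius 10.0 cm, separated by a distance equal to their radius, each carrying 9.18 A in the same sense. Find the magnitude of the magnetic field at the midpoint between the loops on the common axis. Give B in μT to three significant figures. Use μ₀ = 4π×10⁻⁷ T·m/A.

Each loop contributes B = μ₀IR²/[2(R²+z²)^(3/2)] on the axis, with z measured from that loop.
Loop 1 (z = 0.05 m): B₁ = 4.13×10⁻⁵ T. Loop 2 (z = 0.05 m): B₂ = 4.13×10⁻⁵ T.
The fields add: B = B₁ + B₂ = 8.25×10⁻⁵ T.

B ≈ 82.5 μT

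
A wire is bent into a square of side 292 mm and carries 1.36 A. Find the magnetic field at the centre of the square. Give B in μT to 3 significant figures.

Each side is a finite straight segment at perpendicular distance d = a/(2 tan(π/4)) = 0.146 m from the centre, with end-angles ±π/4.
One side contributes B₁ = (μ₀I/4πd)·2 sin(π/4) = 1.32×10⁻⁶ T.
All 4 sides add in the same direction: B = 4 × 1.32×10⁻⁶ = 5.27×10⁻⁶ T.

B ≈ 5.27 μT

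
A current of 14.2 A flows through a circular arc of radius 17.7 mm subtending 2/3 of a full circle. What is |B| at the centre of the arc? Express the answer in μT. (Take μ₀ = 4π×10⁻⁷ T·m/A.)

B ≈ 336 μT

The Biot–Savart field of a circular arc at its centre is B = μ₀Iφ/(4πR), with φ = 4.189 rad.
B = (4π×10⁻⁷ × 14.2 × 4.189) / (4π × 0.0177) = 3.36×10⁻⁴ T.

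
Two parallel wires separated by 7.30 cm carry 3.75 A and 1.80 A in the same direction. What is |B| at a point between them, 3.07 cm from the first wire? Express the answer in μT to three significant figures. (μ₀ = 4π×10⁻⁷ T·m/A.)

B ≈ 15.9 μT

Each long wire gives B = μ₀I/(2πd). Distances are d₁ = 0.0307 m and d₂ = 0.0423 m.
B₁ = 2.44×10⁻⁵ T, B₂ = 8.51×10⁻⁶ T.
Between parallel currents the two contributions point in opposite directions, so they subtract. B = |B₁ − B₂| = |2.44×10⁻⁵ − 8.51×10⁻⁶| = 1.59×10⁻⁵ T.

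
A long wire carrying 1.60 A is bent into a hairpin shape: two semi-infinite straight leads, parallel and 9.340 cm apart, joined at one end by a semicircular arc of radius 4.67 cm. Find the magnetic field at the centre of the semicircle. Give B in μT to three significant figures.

B ≈ 17.6 μT

The semicircular arc contributes B_arc = μ₀I·π/(4πR) = μ₀I/(4R) = 1.08×10⁻⁵ T.
Each semi-infinite lead is at perpendicular distance R = 0.0467 m from the centre, with the perpendicular foot at its near end, so it contributes μ₀I/(4πR); both point the same way, together 6.85×10⁻⁶ T.
Arc and leads all point the same direction: B = 1.08×10⁻⁵ + 6.85×10⁻⁶ = 1.76×10⁻⁵ T.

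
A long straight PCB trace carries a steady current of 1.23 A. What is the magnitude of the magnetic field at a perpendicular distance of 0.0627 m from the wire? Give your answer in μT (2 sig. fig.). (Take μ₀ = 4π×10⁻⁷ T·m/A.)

For an infinitely long straight wire, B = μ₀I/(2πd).
B = (4π×10⁻⁷ × 1.23) / (2π × 0.0627) = 3.92×10⁻⁶ T.

B ≈ 3.9 μT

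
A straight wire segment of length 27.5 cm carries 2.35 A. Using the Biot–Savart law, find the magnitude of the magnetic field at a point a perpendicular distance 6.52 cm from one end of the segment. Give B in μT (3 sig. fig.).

B ≈ 3.51 μT

For a finite straight segment, B = (μ₀I/4πd)(sinθ₁ + sinθ₂), where θ₁, θ₂ are the angles from the perpendicular to each end.
The perpendicular foot is at one end, so the two end-offsets along the wire are 0 and L = 0.275 m.
sinθ₁ = 0/√(0²+0.0652²) = 0.0000; sinθ₂ = 0.275/√(0.275²+0.0652²) = 0.9730.
B = (4π×10⁻⁷ × 2.35) / (4π × 0.0652) × (0.0000 + 0.9730) = 3.51×10⁻⁶ T.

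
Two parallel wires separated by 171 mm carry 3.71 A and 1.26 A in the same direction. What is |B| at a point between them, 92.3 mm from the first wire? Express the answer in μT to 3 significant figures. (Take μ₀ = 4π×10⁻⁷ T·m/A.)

Each long wire gives B = μ₀I/(2πd). Distances are d₁ = 0.0923 m and d₂ = 0.0787 m.
B₁ = 8.04×10⁻⁶ T, B₂ = 3.20×10⁻⁶ T.
Between parallel currents the two contributions point in opposite directions, so they subtract. B = |B₁ − B₂| = |8.04×10⁻⁶ − 3.20×10⁻⁶| = 4.84×10⁻⁶ T.

B ≈ 4.84 μT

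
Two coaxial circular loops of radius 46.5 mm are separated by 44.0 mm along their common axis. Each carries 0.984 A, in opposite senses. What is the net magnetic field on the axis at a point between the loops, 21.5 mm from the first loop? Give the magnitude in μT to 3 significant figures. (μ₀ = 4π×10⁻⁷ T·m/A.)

Each loop contributes B = μ₀IR²/[2(R²+z²)^(3/2)] on the axis, with z measured from that loop.
Loop 1 (z = 0.0215 m): B₁ = 9.94×10⁻⁶ T. Loop 2 (z = 0.0225 m): B₂ = 9.70×10⁻⁶ T.
The fields oppose: B = |B₁ − B₂| = 2.45×10⁻⁷ T.

B ≈ 0.245 μT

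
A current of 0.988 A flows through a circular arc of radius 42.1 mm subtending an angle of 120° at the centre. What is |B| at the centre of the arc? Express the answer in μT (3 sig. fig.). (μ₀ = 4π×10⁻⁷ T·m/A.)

B ≈ 4.92 μT

The Biot–Savart field of a circular arc at its centre is B = μ₀Iφ/(4πR), with φ = 2.094 rad.
B = (4π×10⁻⁷ × 0.988 × 2.094) / (4π × 0.0421) = 4.92×10⁻⁶ T.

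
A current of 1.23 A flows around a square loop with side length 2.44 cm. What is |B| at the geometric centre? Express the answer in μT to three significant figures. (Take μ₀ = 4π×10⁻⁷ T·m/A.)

B ≈ 57.0 μT

Each side is a finite straight segment at perpendicular distance d = a/(2 tan(π/4)) = 0.0122 m from the centre, with end-angles ±π/4.
One side contributes B₁ = (μ₀I/4πd)·2 sin(π/4) = 1.43×10⁻⁵ T.
All 4 sides add in the same direction: B = 4 × 1.43×10⁻⁵ = 5.70×10⁻⁵ T.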